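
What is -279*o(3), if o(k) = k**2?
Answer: -2511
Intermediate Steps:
-279*o(3) = -279*3**2 = -279*9 = -2511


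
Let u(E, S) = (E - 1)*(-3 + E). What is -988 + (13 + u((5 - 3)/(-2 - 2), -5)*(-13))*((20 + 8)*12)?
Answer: -19552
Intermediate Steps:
u(E, S) = (-1 + E)*(-3 + E)
-988 + (13 + u((5 - 3)/(-2 - 2), -5)*(-13))*((20 + 8)*12) = -988 + (13 + (3 + ((5 - 3)/(-2 - 2))² - 4*(5 - 3)/(-2 - 2))*(-13))*((20 + 8)*12) = -988 + (13 + (3 + (2/(-4))² - 8/(-4))*(-13))*(28*12) = -988 + (13 + (3 + (2*(-¼))² - 8*(-1)/4)*(-13))*336 = -988 + (13 + (3 + (-½)² - 4*(-½))*(-13))*336 = -988 + (13 + (3 + ¼ + 2)*(-13))*336 = -988 + (13 + (21/4)*(-13))*336 = -988 + (13 - 273/4)*336 = -988 - 221/4*336 = -988 - 18564 = -19552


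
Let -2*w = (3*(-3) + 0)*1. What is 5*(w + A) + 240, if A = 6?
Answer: 585/2 ≈ 292.50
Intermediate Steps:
w = 9/2 (w = -(3*(-3) + 0)/2 = -(-9 + 0)/2 = -(-9)/2 = -1/2*(-9) = 9/2 ≈ 4.5000)
5*(w + A) + 240 = 5*(9/2 + 6) + 240 = 5*(21/2) + 240 = 105/2 + 240 = 585/2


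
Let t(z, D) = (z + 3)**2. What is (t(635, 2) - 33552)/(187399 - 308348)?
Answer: -373492/120949 ≈ -3.0880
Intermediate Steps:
t(z, D) = (3 + z)**2
(t(635, 2) - 33552)/(187399 - 308348) = ((3 + 635)**2 - 33552)/(187399 - 308348) = (638**2 - 33552)/(-120949) = (407044 - 33552)*(-1/120949) = 373492*(-1/120949) = -373492/120949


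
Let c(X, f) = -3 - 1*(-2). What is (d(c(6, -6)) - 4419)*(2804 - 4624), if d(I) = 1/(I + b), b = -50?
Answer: 410173400/51 ≈ 8.0426e+6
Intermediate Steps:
c(X, f) = -1 (c(X, f) = -3 + 2 = -1)
d(I) = 1/(-50 + I) (d(I) = 1/(I - 50) = 1/(-50 + I))
(d(c(6, -6)) - 4419)*(2804 - 4624) = (1/(-50 - 1) - 4419)*(2804 - 4624) = (1/(-51) - 4419)*(-1820) = (-1/51 - 4419)*(-1820) = -225370/51*(-1820) = 410173400/51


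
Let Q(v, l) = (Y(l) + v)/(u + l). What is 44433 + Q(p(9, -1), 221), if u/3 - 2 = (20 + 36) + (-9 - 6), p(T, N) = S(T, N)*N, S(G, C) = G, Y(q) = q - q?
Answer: 15551541/350 ≈ 44433.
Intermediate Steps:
Y(q) = 0
p(T, N) = N*T (p(T, N) = T*N = N*T)
u = 129 (u = 6 + 3*((20 + 36) + (-9 - 6)) = 6 + 3*(56 - 15) = 6 + 3*41 = 6 + 123 = 129)
Q(v, l) = v/(129 + l) (Q(v, l) = (0 + v)/(129 + l) = v/(129 + l))
44433 + Q(p(9, -1), 221) = 44433 + (-1*9)/(129 + 221) = 44433 - 9/350 = 15551541/350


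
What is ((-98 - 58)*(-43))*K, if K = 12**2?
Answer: 965952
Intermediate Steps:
K = 144
((-98 - 58)*(-43))*K = ((-98 - 58)*(-43))*144 = -156*(-43)*144 = 6708*144 = 965952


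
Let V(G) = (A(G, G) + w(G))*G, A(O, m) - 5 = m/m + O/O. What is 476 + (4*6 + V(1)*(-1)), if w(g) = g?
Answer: 492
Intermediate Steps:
A(O, m) = 7 (A(O, m) = 5 + (m/m + O/O) = 5 + (1 + 1) = 5 + 2 = 7)
V(G) = G*(7 + G) (V(G) = (7 + G)*G = G*(7 + G))
476 + (4*6 + V(1)*(-1)) = 476 + (4*6 + (1*(7 + 1))*(-1)) = 476 + (24 + (1*8)*(-1)) = 476 + (24 + 8*(-1)) = 476 + (24 - 8) = 476 + 16 = 492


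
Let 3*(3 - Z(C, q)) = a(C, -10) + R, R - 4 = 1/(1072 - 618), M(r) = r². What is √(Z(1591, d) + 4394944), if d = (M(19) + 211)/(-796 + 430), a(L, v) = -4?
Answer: √8152820061306/1362 ≈ 2096.4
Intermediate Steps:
d = -286/183 (d = (19² + 211)/(-796 + 430) = (361 + 211)/(-366) = 572*(-1/366) = -286/183 ≈ -1.5628)
R = 1817/454 (R = 4 + 1/(1072 - 618) = 4 + 1/454 = 1817/454 ≈ 4.0022)
Z(C, q) = 4085/1362 (Z(C, q) = 3 - (-4 + 1817/454)/3 = 3 - ⅓*1/454 = 3 - 1/1362 = 4085/1362)
√(Z(1591, d) + 4394944) = √(4085/1362 + 4394944) = √(5985917813/1362) = √8152820061306/1362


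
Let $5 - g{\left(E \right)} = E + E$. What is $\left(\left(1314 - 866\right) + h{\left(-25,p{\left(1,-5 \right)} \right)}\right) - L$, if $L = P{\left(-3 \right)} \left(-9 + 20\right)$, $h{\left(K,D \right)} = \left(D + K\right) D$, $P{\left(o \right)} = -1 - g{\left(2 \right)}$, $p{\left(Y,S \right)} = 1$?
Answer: $446$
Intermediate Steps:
$g{\left(E \right)} = 5 - 2 E$ ($g{\left(E \right)} = 5 - \left(E + E\right) = 5 - 2 E$)
$P{\left(o \right)} = -2$ ($P{\left(o \right)} = -1 - \left(5 - 4\right) = -1 - 1 = -2$)
$h{\left(K,D \right)} = D \left(D + K\right)$
$L = -22$ ($L = - 2 \left(-9 + 20\right) = \left(-2\right) 11 = -22$)
$\left(\left(1314 - 866\right) + h{\left(-25,p{\left(1,-5 \right)} \right)}\right) - L = \left(\left(1314 - 866\right) + 1 \left(1 - 25\right)\right) - -22 = \left(448 + 1 \left(-24\right)\right) + 22 = \left(448 - 24\right) + 22 = 424 + 22 = 446$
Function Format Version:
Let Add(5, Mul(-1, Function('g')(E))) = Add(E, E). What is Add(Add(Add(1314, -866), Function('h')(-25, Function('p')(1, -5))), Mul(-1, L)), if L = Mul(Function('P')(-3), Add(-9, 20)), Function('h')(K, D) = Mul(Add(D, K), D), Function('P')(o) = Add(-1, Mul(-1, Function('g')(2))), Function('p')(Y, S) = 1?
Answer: 446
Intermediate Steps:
Function('g')(E) = Add(5, Mul(-2, E)) (Function('g')(E) = Add(5, Mul(-1, Add(E, E))) = Add(5, Mul(-1, Mul(2, E))) = Add(5, Mul(-2, E)))
Function('P')(o) = -2 (Function('P')(o) = Add(-1, Mul(-1, Add(5, Mul(-2, 2)))) = Add(-1, Mul(-1, Add(5, -4))) = Add(-1, Mul(-1, 1)) = Add(-1, -1) = -2)
Function('h')(K, D) = Mul(D, Add(D, K))
L = -22 (L = Mul(-2, Add(-9, 20)) = Mul(-2, 11) = -22)
Add(Add(Add(1314, -866), Function('h')(-25, Function('p')(1, -5))), Mul(-1, L)) = Add(Add(Add(1314, -866), Mul(1, Add(1, -25))), Mul(-1, -22)) = Add(Add(448, Mul(1, -24)), 22) = Add(Add(448, -24), 22) = Add(424, 22) = 446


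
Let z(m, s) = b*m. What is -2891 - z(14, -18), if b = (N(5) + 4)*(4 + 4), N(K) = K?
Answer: -3899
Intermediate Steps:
b = 72 (b = (5 + 4)*(4 + 4) = 9*8 = 72)
z(m, s) = 72*m
-2891 - z(14, -18) = -2891 - 72*14 = -2891 - 1*1008 = -2891 - 1008 = -3899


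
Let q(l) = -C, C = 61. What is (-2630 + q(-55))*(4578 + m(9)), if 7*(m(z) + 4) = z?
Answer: -86184657/7 ≈ -1.2312e+7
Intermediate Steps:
q(l) = -61 (q(l) = -1*61 = -61)
m(z) = -4 + z/7
(-2630 + q(-55))*(4578 + m(9)) = (-2630 - 61)*(4578 + (-4 + (⅐)*9)) = -2691*(4578 + (-4 + 9/7)) = -2691*(4578 - 19/7) = -2691*32027/7 = -86184657/7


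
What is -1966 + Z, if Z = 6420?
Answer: 4454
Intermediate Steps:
-1966 + Z = -1966 + 6420 = 4454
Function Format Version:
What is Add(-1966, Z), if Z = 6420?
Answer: 4454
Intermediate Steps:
Add(-1966, Z) = Add(-1966, 6420) = 4454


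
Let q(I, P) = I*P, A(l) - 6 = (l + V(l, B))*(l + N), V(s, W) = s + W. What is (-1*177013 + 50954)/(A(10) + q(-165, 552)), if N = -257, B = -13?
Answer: 126059/92803 ≈ 1.3584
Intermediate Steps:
V(s, W) = W + s
A(l) = 6 + (-257 + l)*(-13 + 2*l) (A(l) = 6 + (l + (-13 + l))*(l - 257) = 6 + (-13 + 2*l)*(-257 + l) = 6 + (-257 + l)*(-13 + 2*l))
(-1*177013 + 50954)/(A(10) + q(-165, 552)) = (-1*177013 + 50954)/((3347 - 527*10 + 2*10²) - 165*552) = (-177013 + 50954)/((3347 - 5270 + 2*100) - 91080) = -126059/((3347 - 5270 + 200) - 91080) = -126059/(-1723 - 91080) = -126059/(-92803) = -126059*(-1/92803) = 126059/92803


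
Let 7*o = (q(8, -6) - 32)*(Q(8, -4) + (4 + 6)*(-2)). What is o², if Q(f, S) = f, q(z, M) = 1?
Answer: 138384/49 ≈ 2824.2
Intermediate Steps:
o = 372/7 (o = ((1 - 32)*(8 + (4 + 6)*(-2)))/7 = (-31*(8 + 10*(-2)))/7 = (-31*(8 - 20))/7 = (-31*(-12))/7 = (⅐)*372 = 372/7 ≈ 53.143)
o² = (372/7)² = 138384/49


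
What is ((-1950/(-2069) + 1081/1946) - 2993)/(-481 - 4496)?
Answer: 4014868931/6679588566 ≈ 0.60107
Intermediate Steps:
((-1950/(-2069) + 1081/1946) - 2993)/(-481 - 4496) = ((-1950*(-1/2069) + 1081*(1/1946)) - 2993)/(-4977) = ((1950/2069 + 1081/1946) - 2993)*(-1/4977) = (6031289/4026274 - 2993)*(-1/4977) = -12044606793/4026274*(-1/4977) = 4014868931/6679588566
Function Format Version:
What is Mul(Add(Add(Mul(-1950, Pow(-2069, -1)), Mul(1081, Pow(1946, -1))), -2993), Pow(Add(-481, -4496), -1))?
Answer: Rational(4014868931, 6679588566) ≈ 0.60107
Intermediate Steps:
Mul(Add(Add(Mul(-1950, Pow(-2069, -1)), Mul(1081, Pow(1946, -1))), -2993), Pow(Add(-481, -4496), -1)) = Mul(Add(Add(Mul(-1950, Rational(-1, 2069)), Mul(1081, Rational(1, 1946))), -2993), Pow(-4977, -1)) = Mul(Add(Add(Rational(1950, 2069), Rational(1081, 1946)), -2993), Rational(-1, 4977)) = Mul(Add(Rational(6031289, 4026274), -2993), Rational(-1, 4977)) = Mul(Rational(-12044606793, 4026274), Rational(-1, 4977)) = Rational(4014868931, 6679588566)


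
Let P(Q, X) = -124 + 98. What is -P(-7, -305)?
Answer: 26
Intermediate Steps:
P(Q, X) = -26
-P(-7, -305) = -1*(-26) = 26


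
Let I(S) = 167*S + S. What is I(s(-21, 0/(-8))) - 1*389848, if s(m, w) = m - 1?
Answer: -393544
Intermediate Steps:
s(m, w) = -1 + m
I(S) = 168*S
I(s(-21, 0/(-8))) - 1*389848 = 168*(-1 - 21) - 1*389848 = 168*(-22) - 389848 = -3696 - 389848 = -393544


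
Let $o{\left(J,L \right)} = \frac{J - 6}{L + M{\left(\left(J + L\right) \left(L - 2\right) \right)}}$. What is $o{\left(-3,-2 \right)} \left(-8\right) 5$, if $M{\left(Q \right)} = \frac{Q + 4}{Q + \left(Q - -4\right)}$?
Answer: $- \frac{495}{2} \approx -247.5$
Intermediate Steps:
$M{\left(Q \right)} = \frac{4 + Q}{4 + 2 Q}$ ($M{\left(Q \right)} = \frac{4 + Q}{Q + \left(Q + 4\right)} = \frac{4 + Q}{Q + \left(4 + Q\right)} = \frac{4 + Q}{4 + 2 Q}$)
$o{\left(J,L \right)} = \frac{-6 + J}{L + \frac{4 + \left(-2 + L\right) \left(J + L\right)}{2 \left(2 + \left(-2 + L\right) \left(J + L\right)\right)}}$ ($o{\left(J,L \right)} = \frac{J - 6}{L + \frac{4 + \left(J + L\right) \left(L - 2\right)}{2 \left(2 + \left(J + L\right) \left(L - 2\right)\right)}} = \frac{-6 + J}{L + \frac{4 + \left(J + L\right) \left(-2 + L\right)}{2 \left(2 + \left(J + L\right) \left(-2 + L\right)\right)}} = \frac{-6 + J}{L + \frac{4 + \left(-2 + L\right) \left(J + L\right)}{2 \left(2 + \left(-2 + L\right) \left(J + L\right)\right)}}$)
$o{\left(-3,-2 \right)} \left(-8\right) 5 = \frac{2 \left(-6 - 3\right) \left(2 + \left(-2\right)^{2} - -6 - -4 - -6\right)}{4 + \left(-2\right)^{2} - -6 - -4 - -6 + 2 \left(-2\right) \left(2 + \left(-2\right)^{2} - -6 - -4 - -6\right)} \left(-8\right) 5 = 2 \frac{1}{4 + 4 + 6 + 4 + 6 + 2 \left(-2\right) \left(2 + 4 + 6 + 4 + 6\right)} \left(-9\right) \left(2 + 4 + 6 + 4 + 6\right) \left(-8\right) 5 = 2 \frac{1}{4 + 4 + 6 + 4 + 6 + 2 \left(-2\right) 22} \left(-9\right) 22 \left(-8\right) 5 = 2 \frac{1}{4 + 4 + 6 + 4 + 6 - 88} \left(-9\right) 22 \left(-8\right) 5 = 2 \frac{1}{-64} \left(-9\right) 22 \left(-8\right) 5 = 2 \left(- \frac{1}{64}\right) \left(-9\right) 22 \left(-8\right) 5 = \frac{99}{16} \left(-8\right) 5 = \left(- \frac{99}{2}\right) 5 = - \frac{495}{2}$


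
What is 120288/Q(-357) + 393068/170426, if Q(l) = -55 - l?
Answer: 5154727306/12867163 ≈ 400.61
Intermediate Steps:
120288/Q(-357) + 393068/170426 = 120288/(-55 - 1*(-357)) + 393068/170426 = 120288/(-55 + 357) + 393068*(1/170426) = 120288/302 + 196534/85213 = 120288*(1/302) + 196534/85213 = 60144/151 + 196534/85213 = 5154727306/12867163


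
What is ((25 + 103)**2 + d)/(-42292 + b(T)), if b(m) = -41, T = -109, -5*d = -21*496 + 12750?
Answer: -79586/211665 ≈ -0.37600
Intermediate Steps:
d = -2334/5 (d = -(-21*496 + 12750)/5 = -(-10416 + 12750)/5 = -1/5*2334 = -2334/5 ≈ -466.80)
((25 + 103)**2 + d)/(-42292 + b(T)) = ((25 + 103)**2 - 2334/5)/(-42292 - 41) = (128**2 - 2334/5)/(-42333) = (16384 - 2334/5)*(-1/42333) = (79586/5)*(-1/42333) = -79586/211665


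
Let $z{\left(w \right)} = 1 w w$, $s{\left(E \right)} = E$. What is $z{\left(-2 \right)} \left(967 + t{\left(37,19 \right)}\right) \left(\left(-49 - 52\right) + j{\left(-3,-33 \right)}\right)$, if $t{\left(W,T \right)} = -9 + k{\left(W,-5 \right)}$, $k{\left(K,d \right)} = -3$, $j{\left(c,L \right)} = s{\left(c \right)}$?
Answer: $-397280$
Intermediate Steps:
$j{\left(c,L \right)} = c$
$t{\left(W,T \right)} = -12$ ($t{\left(W,T \right)} = -9 - 3 = -12$)
$z{\left(w \right)} = w^{2}$ ($z{\left(w \right)} = w w = w^{2}$)
$z{\left(-2 \right)} \left(967 + t{\left(37,19 \right)}\right) \left(\left(-49 - 52\right) + j{\left(-3,-33 \right)}\right) = \left(-2\right)^{2} \left(967 - 12\right) \left(\left(-49 - 52\right) - 3\right) = 4 \cdot 955 \left(-101 - 3\right) = 4 \cdot 955 \left(-104\right) = 4 \left(-99320\right) = -397280$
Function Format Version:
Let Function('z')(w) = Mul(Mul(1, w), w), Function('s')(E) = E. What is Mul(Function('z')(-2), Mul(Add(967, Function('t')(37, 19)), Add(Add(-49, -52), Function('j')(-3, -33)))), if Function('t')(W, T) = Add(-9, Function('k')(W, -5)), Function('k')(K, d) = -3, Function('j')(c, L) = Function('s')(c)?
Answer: -397280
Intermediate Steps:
Function('j')(c, L) = c
Function('t')(W, T) = -12 (Function('t')(W, T) = Add(-9, -3) = -12)
Function('z')(w) = Pow(w, 2) (Function('z')(w) = Mul(w, w) = Pow(w, 2))
Mul(Function('z')(-2), Mul(Add(967, Function('t')(37, 19)), Add(Add(-49, -52), Function('j')(-3, -33)))) = Mul(Pow(-2, 2), Mul(Add(967, -12), Add(Add(-49, -52), -3))) = Mul(4, Mul(955, Add(-101, -3))) = Mul(4, Mul(955, -104)) = Mul(4, -99320) = -397280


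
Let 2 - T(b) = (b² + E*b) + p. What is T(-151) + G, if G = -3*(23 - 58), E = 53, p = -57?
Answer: -14634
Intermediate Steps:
G = 105 (G = -3*(-35) = 105)
T(b) = 59 - b² - 53*b (T(b) = 2 - ((b² + 53*b) - 57) = 2 - (-57 + b² + 53*b) = 2 + (57 - b² - 53*b) = 59 - b² - 53*b)
T(-151) + G = (59 - 1*(-151)² - 53*(-151)) + 105 = (59 - 1*22801 + 8003) + 105 = (59 - 22801 + 8003) + 105 = -14739 + 105 = -14634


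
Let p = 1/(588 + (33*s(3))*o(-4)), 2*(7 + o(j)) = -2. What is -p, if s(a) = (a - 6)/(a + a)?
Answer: -1/720 ≈ -0.0013889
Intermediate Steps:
s(a) = (-6 + a)/(2*a) (s(a) = (-6 + a)/((2*a)) = (-6 + a)*(1/(2*a)) = (-6 + a)/(2*a))
o(j) = -8 (o(j) = -7 + (½)*(-2) = -7 - 1 = -8)
p = 1/720 (p = 1/(588 + (33*((½)*(-6 + 3)/3))*(-8)) = 1/(588 + (33*((½)*(⅓)*(-3)))*(-8)) = 1/(588 + (33*(-½))*(-8)) = 1/(588 - 33/2*(-8)) = 1/(588 + 132) = 1/720 ≈ 0.0013889)
-p = -1*1/720 = -1/720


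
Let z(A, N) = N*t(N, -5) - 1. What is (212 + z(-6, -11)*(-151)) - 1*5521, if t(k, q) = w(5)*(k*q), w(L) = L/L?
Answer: 86197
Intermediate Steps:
w(L) = 1
t(k, q) = k*q (t(k, q) = 1*(k*q) = k*q)
z(A, N) = -1 - 5*N² (z(A, N) = N*(N*(-5)) - 1 = N*(-5*N) - 1 = -5*N² - 1 = -1 - 5*N²)
(212 + z(-6, -11)*(-151)) - 1*5521 = (212 + (-1 - 5*(-11)²)*(-151)) - 1*5521 = (212 + (-1 - 5*121)*(-151)) - 5521 = (212 + (-1 - 605)*(-151)) - 5521 = (212 - 606*(-151)) - 5521 = (212 + 91506) - 5521 = 91718 - 5521 = 86197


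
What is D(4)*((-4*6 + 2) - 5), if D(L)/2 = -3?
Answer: 162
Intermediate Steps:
D(L) = -6 (D(L) = 2*(-3) = -6)
D(4)*((-4*6 + 2) - 5) = -6*((-4*6 + 2) - 5) = -6*((-24 + 2) - 5) = -6*(-22 - 5) = -6*(-27) = 162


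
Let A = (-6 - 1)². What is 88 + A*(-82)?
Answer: -3930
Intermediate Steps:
A = 49 (A = (-7)² = 49)
88 + A*(-82) = 88 + 49*(-82) = 88 - 4018 = -3930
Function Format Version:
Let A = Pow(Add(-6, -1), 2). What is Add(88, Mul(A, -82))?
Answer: -3930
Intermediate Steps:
A = 49 (A = Pow(-7, 2) = 49)
Add(88, Mul(A, -82)) = Add(88, Mul(49, -82)) = Add(88, -4018) = -3930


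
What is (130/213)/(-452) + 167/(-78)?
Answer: -670343/312897 ≈ -2.1424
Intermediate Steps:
(130/213)/(-452) + 167/(-78) = (130*(1/213))*(-1/452) + 167*(-1/78) = (130/213)*(-1/452) - 167/78 = -65/48138 - 167/78 = -670343/312897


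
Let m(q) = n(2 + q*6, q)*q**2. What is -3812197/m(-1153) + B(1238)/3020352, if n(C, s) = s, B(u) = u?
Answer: 6705896925835/2314810725579552 ≈ 0.0028970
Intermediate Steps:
m(q) = q**3 (m(q) = q*q**2 = q**3)
-3812197/m(-1153) + B(1238)/3020352 = -3812197/((-1153)**3) + 1238/3020352 = -3812197/(-1532808577) + 1238*(1/3020352) = -3812197*(-1/1532808577) + 619/1510176 = 3812197/1532808577 + 619/1510176 = 6705896925835/2314810725579552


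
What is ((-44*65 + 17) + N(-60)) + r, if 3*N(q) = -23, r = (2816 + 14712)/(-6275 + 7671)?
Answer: -2971502/1047 ≈ -2838.1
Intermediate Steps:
r = 4382/349 (r = 17528/1396 = 17528*(1/1396) = 4382/349 ≈ 12.556)
N(q) = -23/3 (N(q) = (1/3)*(-23) = -23/3)
((-44*65 + 17) + N(-60)) + r = ((-44*65 + 17) - 23/3) + 4382/349 = ((-2860 + 17) - 23/3) + 4382/349 = (-2843 - 23/3) + 4382/349 = -8552/3 + 4382/349 = -2971502/1047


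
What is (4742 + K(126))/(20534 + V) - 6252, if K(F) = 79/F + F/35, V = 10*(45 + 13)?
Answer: -83159988517/13301820 ≈ -6251.8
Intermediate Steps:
V = 580 (V = 10*58 = 580)
K(F) = 79/F + F/35 (K(F) = 79/F + F*(1/35) = 79/F + F/35)
(4742 + K(126))/(20534 + V) - 6252 = (4742 + (79/126 + (1/35)*126))/(20534 + 580) - 6252 = (4742 + (79*(1/126) + 18/5))/21114 - 6252 = (4742 + (79/126 + 18/5))*(1/21114) - 6252 = (4742 + 2663/630)*(1/21114) - 6252 = (2990123/630)*(1/21114) - 6252 = 2990123/13301820 - 6252 = -83159988517/13301820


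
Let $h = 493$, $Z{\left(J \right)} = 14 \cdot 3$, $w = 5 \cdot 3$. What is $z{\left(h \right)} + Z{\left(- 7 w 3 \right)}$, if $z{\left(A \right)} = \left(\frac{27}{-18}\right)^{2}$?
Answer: $\frac{177}{4} \approx 44.25$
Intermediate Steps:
$w = 15$
$Z{\left(J \right)} = 42$
$z{\left(A \right)} = \frac{9}{4}$ ($z{\left(A \right)} = \left(27 \left(- \frac{1}{18}\right)\right)^{2} = \left(- \frac{3}{2}\right)^{2} = \frac{9}{4}$)
$z{\left(h \right)} + Z{\left(- 7 w 3 \right)} = \frac{9}{4} + 42 = \frac{177}{4}$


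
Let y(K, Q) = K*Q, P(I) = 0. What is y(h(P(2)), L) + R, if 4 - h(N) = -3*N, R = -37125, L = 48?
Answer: -36933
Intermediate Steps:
h(N) = 4 + 3*N (h(N) = 4 - (-3)*N = 4 + 3*N)
y(h(P(2)), L) + R = (4 + 3*0)*48 - 37125 = (4 + 0)*48 - 37125 = 4*48 - 37125 = 192 - 37125 = -36933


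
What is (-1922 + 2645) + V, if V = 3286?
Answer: 4009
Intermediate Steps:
(-1922 + 2645) + V = (-1922 + 2645) + 3286 = 723 + 3286 = 4009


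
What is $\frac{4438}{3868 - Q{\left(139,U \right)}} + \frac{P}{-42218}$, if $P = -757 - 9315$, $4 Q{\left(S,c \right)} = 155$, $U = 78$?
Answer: $\frac{451863380}{323326553} \approx 1.3975$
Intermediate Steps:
$Q{\left(S,c \right)} = \frac{155}{4}$ ($Q{\left(S,c \right)} = \frac{1}{4} \cdot 155 = \frac{155}{4}$)
$P = -10072$
$\frac{4438}{3868 - Q{\left(139,U \right)}} + \frac{P}{-42218} = \frac{4438}{3868 - \frac{155}{4}} - \frac{10072}{-42218} = \frac{4438}{3868 - \frac{155}{4}} - - \frac{5036}{21109} = \frac{4438}{\frac{15317}{4}} + \frac{5036}{21109} = 4438 \cdot \frac{4}{15317} + \frac{5036}{21109} = \frac{17752}{15317} + \frac{5036}{21109} = \frac{451863380}{323326553}$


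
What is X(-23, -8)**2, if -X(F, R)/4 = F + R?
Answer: 15376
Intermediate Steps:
X(F, R) = -4*F - 4*R (X(F, R) = -4*(F + R) = -4*F - 4*R)
X(-23, -8)**2 = (-4*(-23) - 4*(-8))**2 = (92 + 32)**2 = 124**2 = 15376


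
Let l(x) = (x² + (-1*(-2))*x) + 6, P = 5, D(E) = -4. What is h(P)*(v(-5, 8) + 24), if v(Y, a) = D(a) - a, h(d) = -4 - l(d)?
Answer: -540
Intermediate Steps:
l(x) = 6 + x² + 2*x (l(x) = (x² + 2*x) + 6 = 6 + x² + 2*x)
h(d) = -10 - d² - 2*d (h(d) = -4 - (6 + d² + 2*d) = -4 + (-6 - d² - 2*d) = -10 - d² - 2*d)
v(Y, a) = -4 - a
h(P)*(v(-5, 8) + 24) = (-10 - 1*5² - 2*5)*((-4 - 1*8) + 24) = (-10 - 1*25 - 10)*((-4 - 8) + 24) = (-10 - 25 - 10)*(-12 + 24) = -45*12 = -540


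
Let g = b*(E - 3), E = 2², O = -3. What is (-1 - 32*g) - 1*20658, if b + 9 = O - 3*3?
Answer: -19987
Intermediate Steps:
b = -21 (b = -9 + (-3 - 3*3) = -9 + (-3 - 9) = -9 - 12 = -21)
E = 4
g = -21 (g = -21*(4 - 3) = -21*1 = -21)
(-1 - 32*g) - 1*20658 = (-1 - 32*(-21)) - 1*20658 = (-1 + 672) - 20658 = 671 - 20658 = -19987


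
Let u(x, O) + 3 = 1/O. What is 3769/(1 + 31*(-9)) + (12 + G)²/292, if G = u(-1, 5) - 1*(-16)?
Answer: -5775043/507350 ≈ -11.383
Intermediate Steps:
u(x, O) = -3 + 1/O
G = 66/5 (G = (-3 + 1/5) - 1*(-16) = (-3 + ⅕) + 16 = -14/5 + 16 = 66/5 ≈ 13.200)
3769/(1 + 31*(-9)) + (12 + G)²/292 = 3769/(1 + 31*(-9)) + (12 + 66/5)²/292 = 3769/(1 - 279) + (126/5)²*(1/292) = 3769/(-278) + (15876/25)*(1/292) = 3769*(-1/278) + 3969/1825 = -3769/278 + 3969/1825 = -5775043/507350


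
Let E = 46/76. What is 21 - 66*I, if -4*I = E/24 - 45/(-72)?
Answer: 19291/608 ≈ 31.729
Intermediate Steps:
E = 23/38 (E = 46*(1/76) = 23/38 ≈ 0.60526)
I = -593/3648 (I = -((23/38)/24 - 45/(-72))/4 = -((23/38)*(1/24) - 45*(-1/72))/4 = -(23/912 + 5/8)/4 = -1/4*593/912 = -593/3648 ≈ -0.16255)
21 - 66*I = 21 - 66*(-593/3648) = 21 + 6523/608 = 19291/608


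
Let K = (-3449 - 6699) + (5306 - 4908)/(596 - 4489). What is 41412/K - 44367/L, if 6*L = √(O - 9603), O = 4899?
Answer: -26869486/6584427 + 44367*I*√6/28 ≈ -4.0808 + 3881.3*I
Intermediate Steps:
K = -39506562/3893 (K = -10148 + 398/(-3893) = -10148 + 398*(-1/3893) = -10148 - 398/3893 = -39506562/3893 ≈ -10148.)
L = 14*I*√6/3 (L = √(4899 - 9603)/6 = √(-4704)/6 = (28*I*√6)/6 = 14*I*√6/3 ≈ 11.431*I)
41412/K - 44367/L = 41412/(-39506562/3893) - 44367*(-I*√6/28) = 41412*(-3893/39506562) - (-44367)*I*√6/28 = -26869486/6584427 + 44367*I*√6/28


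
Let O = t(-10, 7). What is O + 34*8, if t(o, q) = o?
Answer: 262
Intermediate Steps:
O = -10
O + 34*8 = -10 + 34*8 = -10 + 272 = 262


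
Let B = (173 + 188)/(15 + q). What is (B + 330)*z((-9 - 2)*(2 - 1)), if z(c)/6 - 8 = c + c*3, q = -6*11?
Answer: -1185768/17 ≈ -69751.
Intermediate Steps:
q = -66
z(c) = 48 + 24*c (z(c) = 48 + 6*(c + c*3) = 48 + 6*(c + 3*c) = 48 + 6*(4*c) = 48 + 24*c)
B = -361/51 (B = (173 + 188)/(15 - 66) = 361/(-51) = 361*(-1/51) = -361/51 ≈ -7.0784)
(B + 330)*z((-9 - 2)*(2 - 1)) = (-361/51 + 330)*(48 + 24*((-9 - 2)*(2 - 1))) = 16469*(48 + 24*(-11*1))/51 = 16469*(48 + 24*(-11))/51 = 16469*(48 - 264)/51 = (16469/51)*(-216) = -1185768/17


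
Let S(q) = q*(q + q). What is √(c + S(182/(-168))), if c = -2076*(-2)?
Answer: √598226/12 ≈ 64.454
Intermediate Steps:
S(q) = 2*q² (S(q) = q*(2*q) = 2*q²)
c = 4152
√(c + S(182/(-168))) = √(4152 + 2*(182/(-168))²) = √(4152 + 2*(182*(-1/168))²) = √(4152 + 2*(-13/12)²) = √(4152 + 2*(169/144)) = √(4152 + 169/72) = √(299113/72) = √598226/12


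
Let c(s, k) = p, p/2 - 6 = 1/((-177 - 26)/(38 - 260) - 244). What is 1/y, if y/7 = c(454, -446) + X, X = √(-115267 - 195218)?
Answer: 1662985440/301539930682207 - 2912221225*I*√310485/6332338544326347 ≈ 5.515e-6 - 0.00025626*I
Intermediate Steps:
p = 647136/53965 (p = 12 + 2/((-177 - 26)/(38 - 260) - 244) = 12 + 2/(-203/(-222) - 244) = 12 + 2/(-203*(-1/222) - 244) = 12 + 2/(203/222 - 244) = 12 + 2/(-53965/222) = 12 + 2*(-222/53965) = 12 - 444/53965 = 647136/53965 ≈ 11.992)
c(s, k) = 647136/53965
X = I*√310485 (X = √(-310485) = I*√310485 ≈ 557.21*I)
y = 4529952/53965 + 7*I*√310485 (y = 7*(647136/53965 + I*√310485) = 4529952/53965 + 7*I*√310485 ≈ 83.942 + 3900.5*I)
1/y = 1/(4529952/53965 + 7*I*√310485)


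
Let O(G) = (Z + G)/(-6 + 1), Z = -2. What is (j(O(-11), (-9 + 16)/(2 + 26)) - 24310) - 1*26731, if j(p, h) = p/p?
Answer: -51040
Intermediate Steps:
O(G) = ⅖ - G/5 (O(G) = (-2 + G)/(-6 + 1) = (-2 + G)/(-5) = (-2 + G)*(-⅕) = ⅖ - G/5)
j(p, h) = 1
(j(O(-11), (-9 + 16)/(2 + 26)) - 24310) - 1*26731 = (1 - 24310) - 1*26731 = -24309 - 26731 = -51040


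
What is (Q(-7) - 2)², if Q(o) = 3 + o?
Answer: 36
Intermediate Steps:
(Q(-7) - 2)² = ((3 - 7) - 2)² = (-4 - 2)² = (-6)² = 36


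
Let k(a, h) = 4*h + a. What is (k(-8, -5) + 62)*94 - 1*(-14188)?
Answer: 17384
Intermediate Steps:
k(a, h) = a + 4*h
(k(-8, -5) + 62)*94 - 1*(-14188) = ((-8 + 4*(-5)) + 62)*94 - 1*(-14188) = ((-8 - 20) + 62)*94 + 14188 = (-28 + 62)*94 + 14188 = 34*94 + 14188 = 3196 + 14188 = 17384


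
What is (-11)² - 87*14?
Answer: -1097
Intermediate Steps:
(-11)² - 87*14 = 121 - 1218 = -1097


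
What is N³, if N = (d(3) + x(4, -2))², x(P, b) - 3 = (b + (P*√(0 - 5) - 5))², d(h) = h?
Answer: -1641793291375 + 1794125410000*I*√5 ≈ -1.6418e+12 + 4.0118e+12*I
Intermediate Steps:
x(P, b) = 3 + (-5 + b + I*P*√5)² (x(P, b) = 3 + (b + (P*√(0 - 5) - 5))² = 3 + (b + (P*√(-5) - 5))² = 3 + (b + (P*(I*√5) - 5))² = 3 + (b + (I*P*√5 - 5))² = 3 + (b + (-5 + I*P*√5))² = 3 + (-5 + b + I*P*√5)²)
N = (6 + (-7 + 4*I*√5)²)² (N = (3 + (3 + (-5 - 2 + I*4*√5)²))² = (3 + (3 + (-5 - 2 + 4*I*√5)²))² = (3 + (3 + (-7 + 4*I*√5)²))² = (6 + (-7 + 4*I*√5)²)² ≈ -15055.0 + 6261.0*I)
N³ = (-15055 + 2800*I*√5)³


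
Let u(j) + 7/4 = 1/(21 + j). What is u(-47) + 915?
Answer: 47487/52 ≈ 913.21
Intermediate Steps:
u(j) = -7/4 + 1/(21 + j)
u(-47) + 915 = (-143 - 7*(-47))/(4*(21 - 47)) + 915 = (1/4)*(-143 + 329)/(-26) + 915 = (1/4)*(-1/26)*186 + 915 = -93/52 + 915 = 47487/52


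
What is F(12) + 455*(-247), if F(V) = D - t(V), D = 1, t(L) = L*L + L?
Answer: -112540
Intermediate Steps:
t(L) = L + L² (t(L) = L² + L = L + L²)
F(V) = 1 - V*(1 + V)
F(12) + 455*(-247) = (1 - 1*12*(1 + 12)) + 455*(-247) = (1 - 1*12*13) - 112385 = (1 - 156) - 112385 = -155 - 112385 = -112540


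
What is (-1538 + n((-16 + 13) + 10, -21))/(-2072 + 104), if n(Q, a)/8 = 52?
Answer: 187/328 ≈ 0.57012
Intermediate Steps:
n(Q, a) = 416 (n(Q, a) = 8*52 = 416)
(-1538 + n((-16 + 13) + 10, -21))/(-2072 + 104) = (-1538 + 416)/(-2072 + 104) = -1122/(-1968) = -1122*(-1/1968) = 187/328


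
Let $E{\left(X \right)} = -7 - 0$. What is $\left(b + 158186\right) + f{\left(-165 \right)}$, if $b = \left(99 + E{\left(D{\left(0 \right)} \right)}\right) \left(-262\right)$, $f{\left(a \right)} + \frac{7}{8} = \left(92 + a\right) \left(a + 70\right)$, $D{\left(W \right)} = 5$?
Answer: $\frac{1128129}{8} \approx 1.4102 \cdot 10^{5}$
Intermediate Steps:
$f{\left(a \right)} = - \frac{7}{8} + \left(70 + a\right) \left(92 + a\right)$ ($f{\left(a \right)} = - \frac{7}{8} + \left(92 + a\right) \left(a + 70\right) = - \frac{7}{8} + \left(92 + a\right) \left(70 + a\right) = - \frac{7}{8} + \left(70 + a\right) \left(92 + a\right)$)
$E{\left(X \right)} = -7$ ($E{\left(X \right)} = -7 + 0 = -7$)
$b = -24104$ ($b = \left(99 - 7\right) \left(-262\right) = 92 \left(-262\right) = -24104$)
$\left(b + 158186\right) + f{\left(-165 \right)} = \left(-24104 + 158186\right) + \left(\frac{51513}{8} + \left(-165\right)^{2} + 162 \left(-165\right)\right) = 134082 + \left(\frac{51513}{8} + 27225 - 26730\right) = 134082 + \frac{55473}{8} = \frac{1128129}{8}$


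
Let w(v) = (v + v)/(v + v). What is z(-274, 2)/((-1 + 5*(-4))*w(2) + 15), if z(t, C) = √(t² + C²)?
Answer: -√18770/3 ≈ -45.668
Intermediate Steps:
w(v) = 1 (w(v) = (2*v)/((2*v)) = (2*v)*(1/(2*v)) = 1)
z(t, C) = √(C² + t²)
z(-274, 2)/((-1 + 5*(-4))*w(2) + 15) = √(2² + (-274)²)/((-1 + 5*(-4))*1 + 15) = √(4 + 75076)/((-1 - 20)*1 + 15) = √75080/(-21*1 + 15) = (2*√18770)/(-21 + 15) = (2*√18770)/(-6) = (2*√18770)*(-⅙) = -√18770/3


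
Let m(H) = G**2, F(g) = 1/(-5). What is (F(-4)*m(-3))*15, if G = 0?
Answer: 0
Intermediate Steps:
F(g) = -1/5
m(H) = 0 (m(H) = 0**2 = 0)
(F(-4)*m(-3))*15 = -1/5*0*15 = 0*15 = 0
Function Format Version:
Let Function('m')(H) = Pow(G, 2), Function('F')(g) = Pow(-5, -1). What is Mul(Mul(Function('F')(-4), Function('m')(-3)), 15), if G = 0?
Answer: 0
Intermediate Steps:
Function('F')(g) = Rational(-1, 5)
Function('m')(H) = 0 (Function('m')(H) = Pow(0, 2) = 0)
Mul(Mul(Function('F')(-4), Function('m')(-3)), 15) = Mul(Mul(Rational(-1, 5), 0), 15) = Mul(0, 15) = 0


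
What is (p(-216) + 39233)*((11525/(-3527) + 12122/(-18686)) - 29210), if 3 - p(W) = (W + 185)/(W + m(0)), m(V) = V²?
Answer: -1019831663351872280/889724547 ≈ -1.1462e+9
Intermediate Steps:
p(W) = 3 - (185 + W)/W (p(W) = 3 - (W + 185)/(W + 0²) = 3 - (185 + W)/(W + 0) = 3 - (185 + W)/W)
(p(-216) + 39233)*((11525/(-3527) + 12122/(-18686)) - 29210) = ((2 - 185/(-216)) + 39233)*((11525/(-3527) + 12122/(-18686)) - 29210) = ((2 - 185*(-1/216)) + 39233)*((11525*(-1/3527) + 12122*(-1/18686)) - 29210) = ((2 + 185/216) + 39233)*((-11525/3527 - 6061/9343) - 29210) = (617/216 + 39233)*(-129055222/32952761 - 29210) = (8474945/216)*(-962679204032/32952761) = -1019831663351872280/889724547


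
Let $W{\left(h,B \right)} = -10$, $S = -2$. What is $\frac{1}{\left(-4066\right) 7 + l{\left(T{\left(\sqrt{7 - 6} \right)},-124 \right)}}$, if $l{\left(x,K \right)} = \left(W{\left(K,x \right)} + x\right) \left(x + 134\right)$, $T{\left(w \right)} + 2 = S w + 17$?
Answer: $- \frac{1}{28021} \approx -3.5688 \cdot 10^{-5}$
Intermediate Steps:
$T{\left(w \right)} = 15 - 2 w$ ($T{\left(w \right)} = -2 - \left(-17 + 2 w\right) = 15 - 2 w$)
$l{\left(x,K \right)} = \left(-10 + x\right) \left(134 + x\right)$ ($l{\left(x,K \right)} = \left(-10 + x\right) \left(x + 134\right) = \left(-10 + x\right) \left(134 + x\right)$)
$\frac{1}{\left(-4066\right) 7 + l{\left(T{\left(\sqrt{7 - 6} \right)},-124 \right)}} = \frac{1}{\left(-4066\right) 7 + \left(-1340 + \left(15 - 2 \sqrt{7 - 6}\right)^{2} + 124 \left(15 - 2 \sqrt{7 - 6}\right)\right)} = \frac{1}{-28462 + \left(-1340 + \left(15 - 2 \sqrt{1}\right)^{2} + 124 \left(15 - 2 \sqrt{1}\right)\right)} = \frac{1}{-28462 + \left(-1340 + \left(15 - 2\right)^{2} + 124 \left(15 - 2\right)\right)} = \frac{1}{-28462 + \left(-1340 + 13^{2} + 124 \cdot 13\right)} = \frac{1}{-28462 + \left(-1340 + 169 + 1612\right)} = \frac{1}{-28462 + 441} = \frac{1}{-28021} = - \frac{1}{28021}$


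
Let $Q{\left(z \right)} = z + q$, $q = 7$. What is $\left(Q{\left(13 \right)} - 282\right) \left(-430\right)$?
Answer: $112660$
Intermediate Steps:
$Q{\left(z \right)} = 7 + z$ ($Q{\left(z \right)} = z + 7 = 7 + z$)
$\left(Q{\left(13 \right)} - 282\right) \left(-430\right) = \left(\left(7 + 13\right) - 282\right) \left(-430\right) = \left(20 - 282\right) \left(-430\right) = \left(-262\right) \left(-430\right) = 112660$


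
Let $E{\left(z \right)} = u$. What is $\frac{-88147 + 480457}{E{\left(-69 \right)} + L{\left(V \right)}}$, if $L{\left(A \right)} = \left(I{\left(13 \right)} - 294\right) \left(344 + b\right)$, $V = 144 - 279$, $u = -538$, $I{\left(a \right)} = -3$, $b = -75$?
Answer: $- \frac{392310}{80431} \approx -4.8776$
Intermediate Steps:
$E{\left(z \right)} = -538$
$V = -135$
$L{\left(A \right)} = -79893$ ($L{\left(A \right)} = \left(-3 - 294\right) \left(344 - 75\right) = \left(-297\right) 269 = -79893$)
$\frac{-88147 + 480457}{E{\left(-69 \right)} + L{\left(V \right)}} = \frac{-88147 + 480457}{-538 - 79893} = \frac{392310}{-80431} = 392310 \left(- \frac{1}{80431}\right) = - \frac{392310}{80431}$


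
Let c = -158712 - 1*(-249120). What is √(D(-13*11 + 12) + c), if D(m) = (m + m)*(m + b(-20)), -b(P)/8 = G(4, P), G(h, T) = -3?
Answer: √118442 ≈ 344.15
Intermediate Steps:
b(P) = 24 (b(P) = -8*(-3) = 24)
D(m) = 2*m*(24 + m) (D(m) = (m + m)*(m + 24) = (2*m)*(24 + m) = 2*m*(24 + m))
c = 90408 (c = -158712 + 249120 = 90408)
√(D(-13*11 + 12) + c) = √(2*(-13*11 + 12)*(24 + (-13*11 + 12)) + 90408) = √(2*(-143 + 12)*(24 + (-143 + 12)) + 90408) = √(2*(-131)*(24 - 131) + 90408) = √(2*(-131)*(-107) + 90408) = √(28034 + 90408) = √118442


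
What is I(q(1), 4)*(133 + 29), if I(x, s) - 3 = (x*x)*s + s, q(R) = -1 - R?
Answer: 3726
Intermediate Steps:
I(x, s) = 3 + s + s*x**2 (I(x, s) = 3 + ((x*x)*s + s) = 3 + (x**2*s + s) = 3 + (s*x**2 + s) = 3 + (s + s*x**2) = 3 + s + s*x**2)
I(q(1), 4)*(133 + 29) = (3 + 4 + 4*(-1 - 1*1)**2)*(133 + 29) = (3 + 4 + 4*(-1 - 1)**2)*162 = (3 + 4 + 4*(-2)**2)*162 = (3 + 4 + 4*4)*162 = (3 + 4 + 16)*162 = 23*162 = 3726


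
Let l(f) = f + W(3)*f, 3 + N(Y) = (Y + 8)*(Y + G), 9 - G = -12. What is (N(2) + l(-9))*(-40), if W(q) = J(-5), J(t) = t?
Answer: -10520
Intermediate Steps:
W(q) = -5
G = 21 (G = 9 - 1*(-12) = 9 + 12 = 21)
N(Y) = -3 + (8 + Y)*(21 + Y) (N(Y) = -3 + (Y + 8)*(Y + 21) = -3 + (8 + Y)*(21 + Y))
l(f) = -4*f (l(f) = f - 5*f = -4*f)
(N(2) + l(-9))*(-40) = ((165 + 2**2 + 29*2) - 4*(-9))*(-40) = ((165 + 4 + 58) + 36)*(-40) = (227 + 36)*(-40) = 263*(-40) = -10520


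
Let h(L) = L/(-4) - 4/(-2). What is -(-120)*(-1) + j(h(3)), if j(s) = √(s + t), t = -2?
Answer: -120 + I*√3/2 ≈ -120.0 + 0.86602*I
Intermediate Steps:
h(L) = 2 - L/4 (h(L) = L*(-¼) - 4*(-½) = -L/4 + 2 = 2 - L/4)
j(s) = √(-2 + s) (j(s) = √(s - 2) = √(-2 + s))
-(-120)*(-1) + j(h(3)) = -(-120)*(-1) + √(-2 + (2 - ¼*3)) = -24*5 + √(-2 + (2 - ¾)) = -120 + √(-2 + 5/4) = -120 + √(-¾) = -120 + I*√3/2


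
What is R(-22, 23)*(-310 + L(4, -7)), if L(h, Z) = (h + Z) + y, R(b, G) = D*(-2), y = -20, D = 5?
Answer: 3330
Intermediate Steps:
R(b, G) = -10 (R(b, G) = 5*(-2) = -10)
L(h, Z) = -20 + Z + h (L(h, Z) = (h + Z) - 20 = (Z + h) - 20 = -20 + Z + h)
R(-22, 23)*(-310 + L(4, -7)) = -10*(-310 + (-20 - 7 + 4)) = -10*(-310 - 23) = -10*(-333) = 3330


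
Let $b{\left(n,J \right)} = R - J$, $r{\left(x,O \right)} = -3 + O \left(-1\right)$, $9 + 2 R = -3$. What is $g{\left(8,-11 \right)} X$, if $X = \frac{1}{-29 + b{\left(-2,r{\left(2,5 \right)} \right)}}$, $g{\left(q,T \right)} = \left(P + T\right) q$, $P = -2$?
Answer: $\frac{104}{27} \approx 3.8519$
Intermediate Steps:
$R = -6$ ($R = - \frac{9}{2} + \frac{1}{2} \left(-3\right) = - \frac{9}{2} - \frac{3}{2} = -6$)
$r{\left(x,O \right)} = -3 - O$
$g{\left(q,T \right)} = q \left(-2 + T\right)$ ($g{\left(q,T \right)} = \left(-2 + T\right) q = q \left(-2 + T\right)$)
$b{\left(n,J \right)} = -6 - J$
$X = - \frac{1}{27}$ ($X = \frac{1}{-29 - \left(3 - 5\right)} = \frac{1}{-29 - -2} = \frac{1}{-29 + \left(-6 + 8\right)} = \frac{1}{-29 + 2} = \frac{1}{-27} = - \frac{1}{27} \approx -0.037037$)
$g{\left(8,-11 \right)} X = 8 \left(-2 - 11\right) \left(- \frac{1}{27}\right) = 8 \left(-13\right) \left(- \frac{1}{27}\right) = \left(-104\right) \left(- \frac{1}{27}\right) = \frac{104}{27}$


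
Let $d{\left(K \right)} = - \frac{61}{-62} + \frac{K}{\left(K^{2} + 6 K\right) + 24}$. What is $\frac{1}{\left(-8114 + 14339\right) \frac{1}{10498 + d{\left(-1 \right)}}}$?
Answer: $\frac{12367741}{7333050} \approx 1.6866$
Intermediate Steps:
$d{\left(K \right)} = \frac{61}{62} + \frac{K}{24 + K^{2} + 6 K}$ ($d{\left(K \right)} = \left(-61\right) \left(- \frac{1}{62}\right) + \frac{K}{24 + K^{2} + 6 K} = \frac{61}{62} + \frac{K}{24 + K^{2} + 6 K}$)
$\frac{1}{\left(-8114 + 14339\right) \frac{1}{10498 + d{\left(-1 \right)}}} = \frac{1}{\left(-8114 + 14339\right) \frac{1}{10498 + \frac{1464 + 61 \left(-1\right)^{2} + 428 \left(-1\right)}{62 \left(24 + \left(-1\right)^{2} + 6 \left(-1\right)\right)}}} = \frac{1}{6225 \frac{1}{10498 + \frac{1464 + 61 \cdot 1 - 428}{62 \left(24 + 1 - 6\right)}}} = \frac{1}{6225 \frac{1}{10498 + \frac{1464 + 61 - 428}{62 \cdot 19}}} = \frac{1}{6225 \frac{1}{10498 + \frac{1}{62} \cdot \frac{1}{19} \cdot 1097}} = \frac{1}{6225 \frac{1}{10498 + \frac{1097}{1178}}} = \frac{1}{6225 \frac{1}{\frac{12367741}{1178}}} = \frac{1}{6225 \cdot \frac{1178}{12367741}} = \frac{1}{\frac{7333050}{12367741}} = \frac{12367741}{7333050}$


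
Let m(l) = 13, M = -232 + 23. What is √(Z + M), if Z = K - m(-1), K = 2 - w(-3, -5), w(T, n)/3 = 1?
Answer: I*√223 ≈ 14.933*I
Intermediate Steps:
w(T, n) = 3 (w(T, n) = 3*1 = 3)
M = -209
K = -1 (K = 2 - 1*3 = 2 - 3 = -1)
Z = -14 (Z = -1 - 1*13 = -1 - 13 = -14)
√(Z + M) = √(-14 - 209) = √(-223) = I*√223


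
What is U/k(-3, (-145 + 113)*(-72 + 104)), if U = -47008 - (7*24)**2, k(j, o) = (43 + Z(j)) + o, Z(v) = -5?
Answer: 37616/493 ≈ 76.300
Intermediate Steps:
k(j, o) = 38 + o (k(j, o) = (43 - 5) + o = 38 + o)
U = -75232 (U = -47008 - 1*168**2 = -47008 - 1*28224 = -47008 - 28224 = -75232)
U/k(-3, (-145 + 113)*(-72 + 104)) = -75232/(38 + (-145 + 113)*(-72 + 104)) = -75232/(38 - 32*32) = -75232/(38 - 1024) = -75232/(-986) = -75232*(-1/986) = 37616/493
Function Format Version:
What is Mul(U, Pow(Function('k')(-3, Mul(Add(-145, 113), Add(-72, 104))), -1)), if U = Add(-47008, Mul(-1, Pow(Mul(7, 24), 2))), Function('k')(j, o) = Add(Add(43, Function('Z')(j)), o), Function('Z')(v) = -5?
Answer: Rational(37616, 493) ≈ 76.300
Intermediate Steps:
Function('k')(j, o) = Add(38, o) (Function('k')(j, o) = Add(Add(43, -5), o) = Add(38, o))
U = -75232 (U = Add(-47008, Mul(-1, Pow(168, 2))) = Add(-47008, Mul(-1, 28224)) = Add(-47008, -28224) = -75232)
Mul(U, Pow(Function('k')(-3, Mul(Add(-145, 113), Add(-72, 104))), -1)) = Mul(-75232, Pow(Add(38, Mul(Add(-145, 113), Add(-72, 104))), -1)) = Mul(-75232, Pow(Add(38, Mul(-32, 32)), -1)) = Mul(-75232, Pow(Add(38, -1024), -1)) = Mul(-75232, Pow(-986, -1)) = Mul(-75232, Rational(-1, 986)) = Rational(37616, 493)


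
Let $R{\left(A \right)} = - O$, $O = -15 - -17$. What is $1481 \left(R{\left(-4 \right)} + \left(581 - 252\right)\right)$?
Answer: $484287$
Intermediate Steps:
$O = 2$ ($O = -15 + 17 = 2$)
$R{\left(A \right)} = -2$ ($R{\left(A \right)} = \left(-1\right) 2 = -2$)
$1481 \left(R{\left(-4 \right)} + \left(581 - 252\right)\right) = 1481 \left(-2 + \left(581 - 252\right)\right) = 1481 \left(-2 + 329\right) = 1481 \cdot 327 = 484287$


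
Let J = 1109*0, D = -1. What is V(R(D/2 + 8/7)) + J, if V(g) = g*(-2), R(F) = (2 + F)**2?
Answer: -1369/98 ≈ -13.969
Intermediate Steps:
V(g) = -2*g
J = 0
V(R(D/2 + 8/7)) + J = -2*(2 + (-1/2 + 8/7))**2 + 0 = -2*(2 + 9/14)**2 + 0 = -2*(37/14)**2 + 0 = -2*1369/196 + 0 = -1369/98 + 0 = -1369/98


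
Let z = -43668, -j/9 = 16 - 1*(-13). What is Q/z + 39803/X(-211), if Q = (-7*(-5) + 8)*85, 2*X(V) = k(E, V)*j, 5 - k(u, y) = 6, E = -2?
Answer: 386142317/1266372 ≈ 304.92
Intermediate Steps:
k(u, y) = -1 (k(u, y) = 5 - 1*6 = 5 - 6 = -1)
j = -261 (j = -9*(16 - 1*(-13)) = -9*(16 + 13) = -9*29 = -261)
X(V) = 261/2 (X(V) = (-1*(-261))/2 = (1/2)*261 = 261/2)
Q = 3655 (Q = (35 + 8)*85 = 43*85 = 3655)
Q/z + 39803/X(-211) = 3655/(-43668) + 39803/(261/2) = 3655*(-1/43668) + 39803*(2/261) = -3655/43668 + 79606/261 = 386142317/1266372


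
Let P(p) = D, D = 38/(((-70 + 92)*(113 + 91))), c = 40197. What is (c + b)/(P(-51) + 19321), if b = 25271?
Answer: 146910192/43356343 ≈ 3.3884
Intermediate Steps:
D = 19/2244 (D = 38/((22*204)) = 38/4488 = 38*(1/4488) = 19/2244 ≈ 0.0084670)
P(p) = 19/2244
(c + b)/(P(-51) + 19321) = (40197 + 25271)/(19/2244 + 19321) = 65468/(43356343/2244) = 65468*(2244/43356343) = 146910192/43356343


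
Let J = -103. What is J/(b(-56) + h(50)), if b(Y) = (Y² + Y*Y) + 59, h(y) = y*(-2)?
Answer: -103/6231 ≈ -0.016530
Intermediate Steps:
h(y) = -2*y
b(Y) = 59 + 2*Y² (b(Y) = (Y² + Y²) + 59 = 2*Y² + 59 = 59 + 2*Y²)
J/(b(-56) + h(50)) = -103/((59 + 2*(-56)²) - 2*50) = -103/((59 + 2*3136) - 100) = -103/((59 + 6272) - 100) = -103/(6331 - 100) = -103/6231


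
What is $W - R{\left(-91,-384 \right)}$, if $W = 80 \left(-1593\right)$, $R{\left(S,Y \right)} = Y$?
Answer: $-127056$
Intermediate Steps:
$W = -127440$
$W - R{\left(-91,-384 \right)} = -127440 - -384 = -127440 + 384 = -127056$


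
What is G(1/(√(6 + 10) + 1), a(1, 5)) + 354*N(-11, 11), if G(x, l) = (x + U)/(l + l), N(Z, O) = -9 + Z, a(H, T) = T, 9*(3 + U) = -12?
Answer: -531031/75 ≈ -7080.4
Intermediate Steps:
U = -13/3 (U = -3 + (⅑)*(-12) = -3 - 4/3 = -13/3 ≈ -4.3333)
G(x, l) = (-13/3 + x)/(2*l) (G(x, l) = (x - 13/3)/(l + l) = (-13/3 + x)/((2*l)) = (-13/3 + x)*(1/(2*l)) = (-13/3 + x)/(2*l))
G(1/(√(6 + 10) + 1), a(1, 5)) + 354*N(-11, 11) = (⅙)*(-13 + 3/(√(6 + 10) + 1))/5 + 354*(-9 - 11) = (⅙)*(⅕)*(-13 + 3/(√16 + 1)) + 354*(-20) = (⅙)*(⅕)*(-13 + 3/(4 + 1)) - 7080 = (⅙)*(⅕)*(-13 + 3/5) - 7080 = (⅙)*(⅕)*(-13 + 3*(⅕)) - 7080 = (⅙)*(⅕)*(-13 + ⅗) - 7080 = (⅙)*(⅕)*(-62/5) - 7080 = -31/75 - 7080 = -531031/75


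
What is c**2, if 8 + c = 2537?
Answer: 6395841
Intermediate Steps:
c = 2529 (c = -8 + 2537 = 2529)
c**2 = 2529**2 = 6395841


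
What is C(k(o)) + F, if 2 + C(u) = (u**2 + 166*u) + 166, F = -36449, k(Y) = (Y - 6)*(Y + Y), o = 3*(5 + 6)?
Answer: 3435051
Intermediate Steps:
o = 33 (o = 3*11 = 33)
k(Y) = 2*Y*(-6 + Y) (k(Y) = (-6 + Y)*(2*Y) = 2*Y*(-6 + Y))
C(u) = 164 + u**2 + 166*u (C(u) = -2 + ((u**2 + 166*u) + 166) = -2 + (166 + u**2 + 166*u) = 164 + u**2 + 166*u)
C(k(o)) + F = (164 + (2*33*(-6 + 33))**2 + 166*(2*33*(-6 + 33))) - 36449 = (164 + (2*33*27)**2 + 166*(2*33*27)) - 36449 = (164 + 1782**2 + 166*1782) - 36449 = (164 + 3175524 + 295812) - 36449 = 3471500 - 36449 = 3435051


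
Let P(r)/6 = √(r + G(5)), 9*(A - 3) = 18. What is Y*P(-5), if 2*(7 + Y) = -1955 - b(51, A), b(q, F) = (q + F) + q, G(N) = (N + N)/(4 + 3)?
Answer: -31140*I*√7/7 ≈ -11770.0*I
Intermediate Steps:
A = 5 (A = 3 + (⅑)*18 = 3 + 2 = 5)
G(N) = 2*N/7 (G(N) = (2*N)/7 = (2*N)*(⅐) = 2*N/7)
P(r) = 6*√(10/7 + r) (P(r) = 6*√(r + (2/7)*5) = 6*√(r + 10/7) = 6*√(10/7 + r))
b(q, F) = F + 2*q (b(q, F) = (F + q) + q = F + 2*q)
Y = -1038 (Y = -7 + (-1955 - (5 + 2*51))/2 = -7 + (-1955 - (5 + 102))/2 = -7 + (-1955 - 1*107)/2 = -7 + (-1955 - 107)/2 = -7 + (½)*(-2062) = -7 - 1031 = -1038)
Y*P(-5) = -6228*√(70 + 49*(-5))/7 = -6228*√(70 - 245)/7 = -6228*√(-175)/7 = -6228*5*I*√7/7 = -31140*I*√7/7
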